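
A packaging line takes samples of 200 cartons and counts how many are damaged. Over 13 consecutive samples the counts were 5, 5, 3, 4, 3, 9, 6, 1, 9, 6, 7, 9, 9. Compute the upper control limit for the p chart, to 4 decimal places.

p̄ = Σdᵢ / (k·n) = 76 / (13 × 200) = 0.02923
UCL = p̄ + 3·√(p̄(1−p̄)/n) = 0.02923 + 3 × √(0.02923×0.97077/200) = 0.02923 + 3 × 0.01191 = 0.06496

0.0650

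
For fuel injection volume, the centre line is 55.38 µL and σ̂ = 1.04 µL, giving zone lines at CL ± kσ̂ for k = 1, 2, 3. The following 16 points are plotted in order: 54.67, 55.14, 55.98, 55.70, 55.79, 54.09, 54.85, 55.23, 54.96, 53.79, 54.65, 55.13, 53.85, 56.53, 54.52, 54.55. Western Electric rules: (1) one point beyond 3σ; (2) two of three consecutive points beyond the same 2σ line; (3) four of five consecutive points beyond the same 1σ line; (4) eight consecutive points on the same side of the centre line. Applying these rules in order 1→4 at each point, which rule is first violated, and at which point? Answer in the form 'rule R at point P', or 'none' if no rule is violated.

rule 4 at point 13

Zone of each point (C = within 1σ̂, B = 1σ̂–2σ̂, A = 2σ̂–3σ̂, * = beyond 3σ̂; sign = side of CL): 1:-C, 2:-C, 3:+C, 4:+C, 5:+C, 6:-B, 7:-C, 8:-C, 9:-C, 10:-B, 11:-C, 12:-C, 13:-B, 14:+B, 15:-C, 16:-C
Rule 4 (eight consecutive points on the same side of the centre line) is satisfied at point 13.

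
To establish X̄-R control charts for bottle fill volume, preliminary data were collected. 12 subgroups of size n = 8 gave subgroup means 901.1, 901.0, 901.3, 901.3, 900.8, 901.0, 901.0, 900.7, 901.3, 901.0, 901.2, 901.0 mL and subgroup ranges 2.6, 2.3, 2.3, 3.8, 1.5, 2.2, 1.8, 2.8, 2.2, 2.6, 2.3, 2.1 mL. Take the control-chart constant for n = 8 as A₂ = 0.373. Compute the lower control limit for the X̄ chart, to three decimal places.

X̄̄ = (901.1 + 901.0 + 901.3 + 901.3 + 900.8 + 901.0 + 901.0 + 900.7 + 901.3 + 901.0 + 901.2 + 901.0) / 12 = 10812.7000 / 12 = 901.0583
R̄ = (2.6 + 2.3 + 2.3 + 3.8 + 1.5 + 2.2 + 1.8 + 2.8 + 2.2 + 2.6 + 2.3 + 2.1) / 12 = 28.5000 / 12 = 2.3750
LCL = X̄̄ − A₂·R̄ = 901.0583 − 0.373 × 2.3750 = 900.1725

900.172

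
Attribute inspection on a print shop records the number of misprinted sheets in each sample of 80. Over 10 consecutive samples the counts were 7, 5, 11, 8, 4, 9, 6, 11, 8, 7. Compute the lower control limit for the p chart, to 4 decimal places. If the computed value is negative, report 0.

p̄ = Σdᵢ / (k·n) = 76 / (10 × 80) = 0.09500
LCL = p̄ − 3·√(p̄(1−p̄)/n) = 0.09500 − 3 × 0.03278 = -0.00335 → 0 (negative, so LCL = 0)

0.0000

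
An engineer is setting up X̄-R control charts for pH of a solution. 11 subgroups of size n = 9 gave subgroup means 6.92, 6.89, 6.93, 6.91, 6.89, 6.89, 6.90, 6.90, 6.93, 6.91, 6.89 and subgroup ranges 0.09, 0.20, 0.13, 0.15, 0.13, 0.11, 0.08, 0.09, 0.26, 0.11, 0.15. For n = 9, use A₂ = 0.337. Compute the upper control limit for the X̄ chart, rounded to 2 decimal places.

6.95

X̄̄ = (6.92 + 6.89 + 6.93 + 6.91 + 6.89 + 6.89 + 6.90 + 6.90 + 6.93 + 6.91 + 6.89) / 11 = 75.9600 / 11 = 6.9055
R̄ = (0.09 + 0.20 + 0.13 + 0.15 + 0.13 + 0.11 + 0.08 + 0.09 + 0.26 + 0.11 + 0.15) / 11 = 1.5000 / 11 = 0.1364
UCL = X̄̄ + A₂·R̄ = 6.9055 + 0.337 × 0.1364 = 6.9514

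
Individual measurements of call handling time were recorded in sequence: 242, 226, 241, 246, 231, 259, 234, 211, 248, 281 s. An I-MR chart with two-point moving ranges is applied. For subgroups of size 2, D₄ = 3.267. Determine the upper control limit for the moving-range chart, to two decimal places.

71.51

Moving ranges: 16, 15, 5, 15, 28, 25, 23, 37, 33; M̄R̄ = 197.0000 / 9 = 21.8889
UCL_MR = D₄·M̄R̄ = 3.267 × 21.8889 = 71.5110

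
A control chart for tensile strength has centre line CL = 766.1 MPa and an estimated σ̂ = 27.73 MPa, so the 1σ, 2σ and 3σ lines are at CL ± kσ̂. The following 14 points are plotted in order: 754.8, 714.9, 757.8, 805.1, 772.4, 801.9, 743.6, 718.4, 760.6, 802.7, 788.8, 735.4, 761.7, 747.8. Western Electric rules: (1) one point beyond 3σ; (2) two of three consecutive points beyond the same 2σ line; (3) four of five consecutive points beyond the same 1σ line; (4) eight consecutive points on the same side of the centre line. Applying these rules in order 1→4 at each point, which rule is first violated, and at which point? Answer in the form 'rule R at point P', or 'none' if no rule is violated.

Zone of each point (C = within 1σ̂, B = 1σ̂–2σ̂, A = 2σ̂–3σ̂, * = beyond 3σ̂; sign = side of CL): 1:-C, 2:-B, 3:-C, 4:+B, 5:+C, 6:+B, 7:-C, 8:-B, 9:-C, 10:+B, 11:+C, 12:-B, 13:-C, 14:-C
No rule fires across all 14 points.

none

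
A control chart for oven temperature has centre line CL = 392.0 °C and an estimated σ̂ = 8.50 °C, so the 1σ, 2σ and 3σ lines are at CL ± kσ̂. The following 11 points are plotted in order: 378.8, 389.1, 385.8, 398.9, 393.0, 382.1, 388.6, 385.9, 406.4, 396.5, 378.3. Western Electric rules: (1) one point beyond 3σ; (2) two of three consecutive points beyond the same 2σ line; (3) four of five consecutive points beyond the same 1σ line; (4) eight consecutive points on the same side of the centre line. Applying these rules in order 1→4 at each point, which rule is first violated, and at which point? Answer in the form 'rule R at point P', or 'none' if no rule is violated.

none

Zone of each point (C = within 1σ̂, B = 1σ̂–2σ̂, A = 2σ̂–3σ̂, * = beyond 3σ̂; sign = side of CL): 1:-B, 2:-C, 3:-C, 4:+C, 5:+C, 6:-B, 7:-C, 8:-C, 9:+B, 10:+C, 11:-B
No rule fires across all 11 points.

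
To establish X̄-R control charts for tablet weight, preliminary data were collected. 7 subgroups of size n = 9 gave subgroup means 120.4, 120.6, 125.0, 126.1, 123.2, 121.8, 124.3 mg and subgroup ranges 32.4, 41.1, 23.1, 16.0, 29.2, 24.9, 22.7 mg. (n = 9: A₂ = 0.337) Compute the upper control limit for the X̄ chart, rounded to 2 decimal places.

132.18

X̄̄ = (120.4 + 120.6 + 125.0 + 126.1 + 123.2 + 121.8 + 124.3) / 7 = 861.4000 / 7 = 123.0571
R̄ = (32.4 + 41.1 + 23.1 + 16.0 + 29.2 + 24.9 + 22.7) / 7 = 189.4000 / 7 = 27.0571
UCL = X̄̄ + A₂·R̄ = 123.0571 + 0.337 × 27.0571 = 132.1754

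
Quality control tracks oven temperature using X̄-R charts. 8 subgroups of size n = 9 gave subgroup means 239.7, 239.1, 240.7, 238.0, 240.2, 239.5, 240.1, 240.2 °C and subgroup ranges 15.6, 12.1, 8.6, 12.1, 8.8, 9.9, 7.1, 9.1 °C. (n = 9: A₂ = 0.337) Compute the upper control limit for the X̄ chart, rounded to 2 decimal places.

243.20

X̄̄ = (239.7 + 239.1 + 240.7 + 238.0 + 240.2 + 239.5 + 240.1 + 240.2) / 8 = 1917.5000 / 8 = 239.6875
R̄ = (15.6 + 12.1 + 8.6 + 12.1 + 8.8 + 9.9 + 7.1 + 9.1) / 8 = 83.3000 / 8 = 10.4125
UCL = X̄̄ + A₂·R̄ = 239.6875 + 0.337 × 10.4125 = 243.1965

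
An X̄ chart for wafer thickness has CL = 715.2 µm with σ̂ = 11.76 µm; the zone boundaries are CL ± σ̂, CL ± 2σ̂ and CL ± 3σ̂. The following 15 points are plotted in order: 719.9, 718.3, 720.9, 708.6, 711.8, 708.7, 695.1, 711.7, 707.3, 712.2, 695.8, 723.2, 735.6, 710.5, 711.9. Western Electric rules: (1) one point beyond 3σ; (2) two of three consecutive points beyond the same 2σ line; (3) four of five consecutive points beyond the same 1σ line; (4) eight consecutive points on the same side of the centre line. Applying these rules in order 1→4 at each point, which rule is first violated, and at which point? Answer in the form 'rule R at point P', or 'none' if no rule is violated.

Zone of each point (C = within 1σ̂, B = 1σ̂–2σ̂, A = 2σ̂–3σ̂, * = beyond 3σ̂; sign = side of CL): 1:+C, 2:+C, 3:+C, 4:-C, 5:-C, 6:-C, 7:-B, 8:-C, 9:-C, 10:-C, 11:-B, 12:+C, 13:+B, 14:-C, 15:-C
Rule 4 (eight consecutive points on the same side of the centre line) is satisfied at point 11.

rule 4 at point 11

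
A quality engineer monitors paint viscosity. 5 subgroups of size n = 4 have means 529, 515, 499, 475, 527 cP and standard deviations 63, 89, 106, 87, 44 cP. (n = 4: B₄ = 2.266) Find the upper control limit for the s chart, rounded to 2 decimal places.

s̄ = (63 + 89 + 106 + 87 + 44) / 5 = 77.8000
UCL_s = B₄·s̄ = 2.266 × 77.8000 = 176.2948

176.29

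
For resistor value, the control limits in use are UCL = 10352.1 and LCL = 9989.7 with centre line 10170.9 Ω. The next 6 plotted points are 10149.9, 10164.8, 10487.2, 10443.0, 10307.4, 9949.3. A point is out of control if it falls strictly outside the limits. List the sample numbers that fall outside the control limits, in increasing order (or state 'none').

Compare each point to [9989.7, 10352.1]: sample 3 = 10487.2 > UCL; sample 4 = 10443.0 > UCL; sample 6 = 9949.3 < LCL.

3, 4, 6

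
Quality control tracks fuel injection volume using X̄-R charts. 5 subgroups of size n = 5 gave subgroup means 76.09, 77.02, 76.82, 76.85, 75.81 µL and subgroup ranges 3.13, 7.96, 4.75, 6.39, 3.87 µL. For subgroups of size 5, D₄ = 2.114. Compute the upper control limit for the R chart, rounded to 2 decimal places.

R̄ = (3.13 + 7.96 + 4.75 + 6.39 + 3.87) / 5 = 26.1000 / 5 = 5.2200
UCL_R = D₄·R̄ = 2.114 × 5.2200 = 11.0351

11.04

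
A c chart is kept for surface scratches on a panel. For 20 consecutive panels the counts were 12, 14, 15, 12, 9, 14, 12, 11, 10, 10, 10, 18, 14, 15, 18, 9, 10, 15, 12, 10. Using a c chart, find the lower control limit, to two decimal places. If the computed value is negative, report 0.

c̄ = (12 + 14 + 15 + 12 + 9 + 14 + 12 + 11 + 10 + 10 + 10 + 18 + 14 + 15 + 18 + 9 + 10 + 15 + 12 + 10) / 20 = 250 / 20 = 12.5000
LCL = c̄ − 3√c̄ = 12.5000 − 3 × 3.5355 = 1.8934

1.89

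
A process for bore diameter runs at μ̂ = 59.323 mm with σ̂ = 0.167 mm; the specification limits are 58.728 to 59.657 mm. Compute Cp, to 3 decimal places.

Cp = (USL − LSL) / (6σ̂) = (59.657 − 58.728) / (6 × 0.167) = 0.9290 / 1.0020 = 0.9271

0.927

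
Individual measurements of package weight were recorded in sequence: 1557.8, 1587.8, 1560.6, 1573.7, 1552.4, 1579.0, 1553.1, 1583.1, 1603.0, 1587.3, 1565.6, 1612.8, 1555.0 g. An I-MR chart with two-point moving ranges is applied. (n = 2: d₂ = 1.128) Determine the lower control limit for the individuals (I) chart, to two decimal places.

X̄ = (1557.8 + 1587.8 + 1560.6 + 1573.7 + 1552.4 + 1579.0 + 1553.1 + 1583.1 + 1603.0 + 1587.3 + 1565.6 + 1612.8 + 1555.0) / 13 = 1574.7077
Moving ranges: 30.0, 27.2, 13.1, 21.3, 26.6, 25.9, 30.0, 19.9, 15.7, 21.7, 47.2, 57.8; M̄R̄ = 336.4000 / 12 = 28.0333
LCL = X̄ − 3·M̄R̄/d₂ = 1574.7077 − 3 × 28.0333 / 1.128 = 1500.1510

1500.15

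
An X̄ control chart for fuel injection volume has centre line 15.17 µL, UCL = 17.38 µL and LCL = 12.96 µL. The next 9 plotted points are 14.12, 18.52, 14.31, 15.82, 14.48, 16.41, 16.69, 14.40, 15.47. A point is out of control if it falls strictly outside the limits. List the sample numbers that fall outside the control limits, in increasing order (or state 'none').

2

Compare each point to [12.96, 17.38]: sample 2 = 18.52 > UCL.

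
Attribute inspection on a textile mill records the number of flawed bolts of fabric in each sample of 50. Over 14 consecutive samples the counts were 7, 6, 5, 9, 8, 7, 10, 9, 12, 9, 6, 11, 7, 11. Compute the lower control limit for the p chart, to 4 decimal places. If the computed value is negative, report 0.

p̄ = Σdᵢ / (k·n) = 117 / (14 × 50) = 0.16714
LCL = p̄ − 3·√(p̄(1−p̄)/n) = 0.16714 − 3 × 0.05276 = 0.00885

0.0088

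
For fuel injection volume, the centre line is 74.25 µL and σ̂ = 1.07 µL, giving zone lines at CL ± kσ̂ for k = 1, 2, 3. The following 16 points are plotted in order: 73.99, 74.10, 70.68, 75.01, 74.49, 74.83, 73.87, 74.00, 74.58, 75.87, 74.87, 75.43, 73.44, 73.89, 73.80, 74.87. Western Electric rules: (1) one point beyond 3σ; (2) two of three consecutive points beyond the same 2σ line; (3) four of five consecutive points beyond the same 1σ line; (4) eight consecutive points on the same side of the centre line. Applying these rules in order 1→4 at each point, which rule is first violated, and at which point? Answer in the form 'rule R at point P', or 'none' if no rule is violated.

Zone of each point (C = within 1σ̂, B = 1σ̂–2σ̂, A = 2σ̂–3σ̂, * = beyond 3σ̂; sign = side of CL): 1:-C, 2:-C, 3:-*, 4:+C, 5:+C, 6:+C, 7:-C, 8:-C, 9:+C, 10:+B, 11:+C, 12:+B, 13:-C, 14:-C, 15:-C, 16:+C
Rule 1 (one point beyond the 3σ limits) is satisfied at point 3.

rule 1 at point 3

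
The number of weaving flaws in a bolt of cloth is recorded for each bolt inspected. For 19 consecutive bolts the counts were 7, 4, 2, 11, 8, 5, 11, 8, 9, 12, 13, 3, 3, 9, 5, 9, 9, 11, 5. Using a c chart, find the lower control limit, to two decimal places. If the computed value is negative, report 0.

0.00

c̄ = (7 + 4 + 2 + 11 + 8 + 5 + 11 + 8 + 9 + 12 + 13 + 3 + 3 + 9 + 5 + 9 + 9 + 11 + 5) / 19 = 144 / 19 = 7.5789
LCL = c̄ − 3√c̄ = 7.5789 − 3 × 2.7530 = -0.6800 → 0 (cannot be negative)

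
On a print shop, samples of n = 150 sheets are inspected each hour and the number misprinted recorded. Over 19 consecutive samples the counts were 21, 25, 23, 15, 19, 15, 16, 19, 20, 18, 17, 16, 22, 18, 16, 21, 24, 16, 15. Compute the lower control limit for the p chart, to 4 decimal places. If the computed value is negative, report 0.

0.0439

p̄ = Σdᵢ / (k·n) = 356 / (19 × 150) = 0.12491
LCL = p̄ − 3·√(p̄(1−p̄)/n) = 0.12491 − 3 × 0.02699 = 0.04393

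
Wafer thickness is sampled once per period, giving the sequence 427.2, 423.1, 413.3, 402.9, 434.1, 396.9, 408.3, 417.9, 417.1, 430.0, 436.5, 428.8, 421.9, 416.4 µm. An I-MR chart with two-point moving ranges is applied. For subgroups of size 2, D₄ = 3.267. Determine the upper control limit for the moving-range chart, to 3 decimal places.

38.701

Moving ranges: 4.1, 9.8, 10.4, 31.2, 37.2, 11.4, 9.6, 0.8, 12.9, 6.5, 7.7, 6.9, 5.5; M̄R̄ = 154.0000 / 13 = 11.8462
UCL_MR = D₄·M̄R̄ = 3.267 × 11.8462 = 38.7014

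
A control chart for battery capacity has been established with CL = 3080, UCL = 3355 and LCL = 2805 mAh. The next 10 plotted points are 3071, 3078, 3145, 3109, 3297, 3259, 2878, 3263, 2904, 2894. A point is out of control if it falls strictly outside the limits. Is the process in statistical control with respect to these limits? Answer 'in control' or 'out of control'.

in control

All 10 points lie within [2805, 3355].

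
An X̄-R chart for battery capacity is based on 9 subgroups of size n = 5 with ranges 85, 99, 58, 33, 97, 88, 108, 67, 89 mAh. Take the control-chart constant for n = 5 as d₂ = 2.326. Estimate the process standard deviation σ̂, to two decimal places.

34.58

R̄ = (85 + 99 + 58 + 33 + 97 + 88 + 108 + 67 + 89) / 9 = 80.4444
σ̂ = R̄ / d₂ = 80.4444 / 2.326 = 34.5849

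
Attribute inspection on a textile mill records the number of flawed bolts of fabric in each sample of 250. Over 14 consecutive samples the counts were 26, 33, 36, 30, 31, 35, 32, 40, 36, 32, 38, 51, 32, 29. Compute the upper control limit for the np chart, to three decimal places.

50.689

p̄ = Σdᵢ / (k·n) = 481 / (14 × 250) = 0.13743
UCL = np̄ + 3·√(np̄(1−p̄)) = 34.3571 + 3 × √(34.3571×0.86257) = 34.3571 + 3 × 5.4438 = 50.6887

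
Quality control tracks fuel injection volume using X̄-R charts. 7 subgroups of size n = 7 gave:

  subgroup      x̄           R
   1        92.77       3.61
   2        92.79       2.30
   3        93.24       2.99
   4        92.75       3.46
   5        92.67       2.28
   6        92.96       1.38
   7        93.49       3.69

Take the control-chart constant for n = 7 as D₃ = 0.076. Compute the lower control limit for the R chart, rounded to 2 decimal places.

0.21

R̄ = (3.61 + 2.30 + 2.99 + 3.46 + 2.28 + 1.38 + 3.69) / 7 = 19.7100 / 7 = 2.8157
LCL_R = D₃·R̄ = 0.076 × 2.8157 = 0.2140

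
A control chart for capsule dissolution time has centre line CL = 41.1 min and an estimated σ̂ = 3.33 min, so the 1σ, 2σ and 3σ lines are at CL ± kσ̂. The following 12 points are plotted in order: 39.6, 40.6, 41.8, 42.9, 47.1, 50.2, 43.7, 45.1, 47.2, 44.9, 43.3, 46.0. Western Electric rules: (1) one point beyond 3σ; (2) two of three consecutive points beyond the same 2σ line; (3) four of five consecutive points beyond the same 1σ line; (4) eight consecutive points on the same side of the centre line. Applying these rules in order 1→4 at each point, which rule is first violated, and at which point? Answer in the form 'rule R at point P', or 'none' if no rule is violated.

rule 3 at point 9

Zone of each point (C = within 1σ̂, B = 1σ̂–2σ̂, A = 2σ̂–3σ̂, * = beyond 3σ̂; sign = side of CL): 1:-C, 2:-C, 3:+C, 4:+C, 5:+B, 6:+A, 7:+C, 8:+B, 9:+B, 10:+B, 11:+C, 12:+B
Rule 3 (four of five consecutive points beyond the same 1σ limit) is satisfied at point 9.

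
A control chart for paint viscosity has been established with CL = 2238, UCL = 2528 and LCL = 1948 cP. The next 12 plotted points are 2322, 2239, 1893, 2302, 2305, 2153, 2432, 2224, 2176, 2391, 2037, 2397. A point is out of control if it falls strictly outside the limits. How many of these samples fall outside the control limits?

Compare each point to [1948, 2528]: sample 3 = 1893 < LCL.

1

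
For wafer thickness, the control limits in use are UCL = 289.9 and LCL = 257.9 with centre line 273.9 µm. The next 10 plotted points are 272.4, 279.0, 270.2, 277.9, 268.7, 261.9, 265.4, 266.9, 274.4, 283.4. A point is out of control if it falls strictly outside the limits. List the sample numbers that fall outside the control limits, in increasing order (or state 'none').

none

All 10 points lie within [257.9, 289.9].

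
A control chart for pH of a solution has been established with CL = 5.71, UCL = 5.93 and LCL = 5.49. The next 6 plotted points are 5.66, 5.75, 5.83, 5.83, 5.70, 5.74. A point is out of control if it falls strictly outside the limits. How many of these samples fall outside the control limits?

All 6 points lie within [5.49, 5.93].

0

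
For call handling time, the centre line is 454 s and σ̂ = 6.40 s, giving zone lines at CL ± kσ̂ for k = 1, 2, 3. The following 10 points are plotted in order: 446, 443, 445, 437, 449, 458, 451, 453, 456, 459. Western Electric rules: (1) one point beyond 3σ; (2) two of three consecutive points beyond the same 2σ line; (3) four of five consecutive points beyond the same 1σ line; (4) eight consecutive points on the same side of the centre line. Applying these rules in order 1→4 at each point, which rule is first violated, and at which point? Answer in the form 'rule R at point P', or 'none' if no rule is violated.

rule 3 at point 4

Zone of each point (C = within 1σ̂, B = 1σ̂–2σ̂, A = 2σ̂–3σ̂, * = beyond 3σ̂; sign = side of CL): 1:-B, 2:-B, 3:-B, 4:-A, 5:-C, 6:+C, 7:-C, 8:-C, 9:+C, 10:+C
Rule 3 (four of five consecutive points beyond the same 1σ limit) is satisfied at point 4.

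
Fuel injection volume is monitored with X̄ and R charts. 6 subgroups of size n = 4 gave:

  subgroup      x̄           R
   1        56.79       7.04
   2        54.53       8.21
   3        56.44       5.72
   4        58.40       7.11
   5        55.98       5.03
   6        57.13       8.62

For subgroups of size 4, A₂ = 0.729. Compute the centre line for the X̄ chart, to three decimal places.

X̄̄ = (56.79 + 54.53 + 56.44 + 58.40 + 55.98 + 57.13) / 6 = 339.2700 / 6 = 56.5450
CL = X̄̄ = 56.5450

56.545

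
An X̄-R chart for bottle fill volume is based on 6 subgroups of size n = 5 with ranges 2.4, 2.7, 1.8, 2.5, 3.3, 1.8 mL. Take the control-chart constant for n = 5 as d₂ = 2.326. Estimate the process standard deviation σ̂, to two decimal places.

R̄ = (2.4 + 2.7 + 1.8 + 2.5 + 3.3 + 1.8) / 6 = 2.4167
σ̂ = R̄ / d₂ = 2.4167 / 2.326 = 1.0390

1.04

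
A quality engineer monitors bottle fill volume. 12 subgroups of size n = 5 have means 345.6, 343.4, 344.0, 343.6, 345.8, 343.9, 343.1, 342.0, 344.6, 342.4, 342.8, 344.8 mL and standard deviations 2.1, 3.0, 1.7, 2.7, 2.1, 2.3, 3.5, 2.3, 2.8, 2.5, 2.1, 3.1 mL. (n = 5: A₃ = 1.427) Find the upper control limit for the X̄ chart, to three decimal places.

347.425

X̄̄ = (345.6 + 343.4 + 344.0 + 343.6 + 345.8 + 343.9 + 343.1 + 342.0 + 344.6 + 342.4 + 342.8 + 344.8) / 12 = 343.8333
s̄ = (2.1 + 3.0 + 1.7 + 2.7 + 2.1 + 2.3 + 3.5 + 2.3 + 2.8 + 2.5 + 2.1 + 3.1) / 12 = 2.5167
UCL = X̄̄ + A₃·s̄ = 343.8333 + 1.427 × 2.5167 = 347.4246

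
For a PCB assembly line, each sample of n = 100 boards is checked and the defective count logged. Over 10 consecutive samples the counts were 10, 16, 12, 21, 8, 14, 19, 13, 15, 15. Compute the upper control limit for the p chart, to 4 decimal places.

p̄ = Σdᵢ / (k·n) = 143 / (10 × 100) = 0.14300
UCL = p̄ + 3·√(p̄(1−p̄)/n) = 0.14300 + 3 × √(0.14300×0.85700/100) = 0.14300 + 3 × 0.03501 = 0.24802

0.2480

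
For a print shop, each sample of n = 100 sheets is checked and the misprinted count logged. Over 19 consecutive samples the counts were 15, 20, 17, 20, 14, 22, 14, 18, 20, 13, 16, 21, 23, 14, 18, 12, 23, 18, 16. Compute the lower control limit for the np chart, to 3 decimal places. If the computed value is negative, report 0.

6.160

p̄ = Σdᵢ / (k·n) = 334 / (19 × 100) = 0.17579
LCL = np̄ − 3·√(np̄(1−p̄)) = 17.5789 − 3 × 3.8064 = 6.1597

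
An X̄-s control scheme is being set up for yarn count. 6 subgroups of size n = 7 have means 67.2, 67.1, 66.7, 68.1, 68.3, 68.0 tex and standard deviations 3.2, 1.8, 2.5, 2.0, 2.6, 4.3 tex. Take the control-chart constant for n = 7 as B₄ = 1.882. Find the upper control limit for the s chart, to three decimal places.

s̄ = (3.2 + 1.8 + 2.5 + 2.0 + 2.6 + 4.3) / 6 = 2.7333
UCL_s = B₄·s̄ = 1.882 × 2.7333 = 5.1441

5.144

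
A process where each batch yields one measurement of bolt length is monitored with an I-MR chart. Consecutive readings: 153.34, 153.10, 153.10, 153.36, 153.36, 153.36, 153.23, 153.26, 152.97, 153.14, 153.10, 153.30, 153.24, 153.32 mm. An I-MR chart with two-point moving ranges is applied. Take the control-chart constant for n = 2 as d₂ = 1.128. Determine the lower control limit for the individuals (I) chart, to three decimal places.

152.920

X̄ = (153.34 + 153.10 + 153.10 + 153.36 + 153.36 + 153.36 + 153.23 + 153.26 + 152.97 + 153.14 + 153.10 + 153.30 + 153.24 + 153.32) / 14 = 153.2271
Moving ranges: 0.24, 0.00, 0.26, 0.00, 0.00, 0.13, 0.03, 0.29, 0.17, 0.04, 0.20, 0.06, 0.08; M̄R̄ = 1.5000 / 13 = 0.1154
LCL = X̄ − 3·M̄R̄/d₂ = 153.2271 − 3 × 0.1154 / 1.128 = 152.9203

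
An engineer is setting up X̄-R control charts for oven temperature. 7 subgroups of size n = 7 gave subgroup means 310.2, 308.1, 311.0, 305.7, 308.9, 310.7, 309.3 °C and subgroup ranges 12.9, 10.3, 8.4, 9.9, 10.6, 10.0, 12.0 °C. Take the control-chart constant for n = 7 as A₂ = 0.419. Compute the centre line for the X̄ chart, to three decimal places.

X̄̄ = (310.2 + 308.1 + 311.0 + 305.7 + 308.9 + 310.7 + 309.3) / 7 = 2163.9000 / 7 = 309.1286
CL = X̄̄ = 309.1286

309.129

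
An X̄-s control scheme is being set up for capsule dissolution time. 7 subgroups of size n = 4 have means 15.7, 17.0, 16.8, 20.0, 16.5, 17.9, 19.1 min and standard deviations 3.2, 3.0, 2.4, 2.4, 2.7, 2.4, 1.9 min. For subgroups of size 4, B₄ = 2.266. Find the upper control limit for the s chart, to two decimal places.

5.83

s̄ = (3.2 + 3.0 + 2.4 + 2.4 + 2.7 + 2.4 + 1.9) / 7 = 2.5714
UCL_s = B₄·s̄ = 2.266 × 2.5714 = 5.8269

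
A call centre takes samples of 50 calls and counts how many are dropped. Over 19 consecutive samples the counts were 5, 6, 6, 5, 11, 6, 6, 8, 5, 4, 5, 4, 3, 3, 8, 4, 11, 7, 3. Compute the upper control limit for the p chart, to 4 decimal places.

p̄ = Σdᵢ / (k·n) = 110 / (19 × 50) = 0.11579
UCL = p̄ + 3·√(p̄(1−p̄)/n) = 0.11579 + 3 × √(0.11579×0.88421/50) = 0.11579 + 3 × 0.04525 = 0.25154

0.2515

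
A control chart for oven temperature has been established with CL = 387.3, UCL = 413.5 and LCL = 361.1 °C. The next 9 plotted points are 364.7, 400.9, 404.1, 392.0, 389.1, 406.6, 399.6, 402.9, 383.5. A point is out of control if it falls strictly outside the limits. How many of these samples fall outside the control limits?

All 9 points lie within [361.1, 413.5].

0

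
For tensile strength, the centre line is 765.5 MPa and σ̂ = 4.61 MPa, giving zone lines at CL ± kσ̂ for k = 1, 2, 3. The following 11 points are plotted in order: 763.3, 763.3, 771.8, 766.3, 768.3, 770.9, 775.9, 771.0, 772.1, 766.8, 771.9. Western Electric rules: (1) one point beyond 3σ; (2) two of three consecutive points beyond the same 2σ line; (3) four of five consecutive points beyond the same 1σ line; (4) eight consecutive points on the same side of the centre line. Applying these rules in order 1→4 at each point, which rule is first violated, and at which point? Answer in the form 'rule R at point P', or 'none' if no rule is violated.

Zone of each point (C = within 1σ̂, B = 1σ̂–2σ̂, A = 2σ̂–3σ̂, * = beyond 3σ̂; sign = side of CL): 1:-C, 2:-C, 3:+B, 4:+C, 5:+C, 6:+B, 7:+A, 8:+B, 9:+B, 10:+C, 11:+B
Rule 3 (four of five consecutive points beyond the same 1σ limit) is satisfied at point 9.

rule 3 at point 9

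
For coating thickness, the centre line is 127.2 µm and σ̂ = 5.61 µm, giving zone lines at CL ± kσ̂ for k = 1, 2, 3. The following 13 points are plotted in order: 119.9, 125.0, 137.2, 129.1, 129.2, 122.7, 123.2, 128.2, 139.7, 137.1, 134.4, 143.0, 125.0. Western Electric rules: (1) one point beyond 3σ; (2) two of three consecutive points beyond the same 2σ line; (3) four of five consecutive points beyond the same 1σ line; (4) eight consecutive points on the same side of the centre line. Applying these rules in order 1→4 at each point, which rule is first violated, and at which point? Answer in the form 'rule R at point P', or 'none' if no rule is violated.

Zone of each point (C = within 1σ̂, B = 1σ̂–2σ̂, A = 2σ̂–3σ̂, * = beyond 3σ̂; sign = side of CL): 1:-B, 2:-C, 3:+B, 4:+C, 5:+C, 6:-C, 7:-C, 8:+C, 9:+A, 10:+B, 11:+B, 12:+A, 13:-C
Rule 3 (four of five consecutive points beyond the same 1σ limit) is satisfied at point 12.

rule 3 at point 12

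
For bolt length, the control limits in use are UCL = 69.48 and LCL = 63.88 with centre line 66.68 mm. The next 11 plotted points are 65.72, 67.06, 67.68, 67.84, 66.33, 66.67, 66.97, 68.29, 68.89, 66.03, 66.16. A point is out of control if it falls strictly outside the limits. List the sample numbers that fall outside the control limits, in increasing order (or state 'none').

All 11 points lie within [63.88, 69.48].

none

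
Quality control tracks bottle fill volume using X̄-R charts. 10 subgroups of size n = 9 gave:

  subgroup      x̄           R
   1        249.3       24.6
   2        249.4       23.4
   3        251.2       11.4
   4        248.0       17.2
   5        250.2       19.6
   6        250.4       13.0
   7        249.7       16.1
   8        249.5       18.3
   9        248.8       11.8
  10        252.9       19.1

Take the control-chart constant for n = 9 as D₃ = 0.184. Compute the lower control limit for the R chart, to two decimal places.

3.21

R̄ = (24.6 + 23.4 + 11.4 + 17.2 + 19.6 + 13.0 + 16.1 + 18.3 + 11.8 + 19.1) / 10 = 174.5000 / 10 = 17.4500
LCL_R = D₃·R̄ = 0.184 × 17.4500 = 3.2108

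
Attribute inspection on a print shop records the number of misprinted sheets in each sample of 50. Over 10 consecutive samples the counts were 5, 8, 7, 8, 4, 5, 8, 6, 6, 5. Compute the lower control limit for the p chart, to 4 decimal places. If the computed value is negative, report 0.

p̄ = Σdᵢ / (k·n) = 62 / (10 × 50) = 0.12400
LCL = p̄ − 3·√(p̄(1−p̄)/n) = 0.12400 − 3 × 0.04661 = -0.01583 → 0 (negative, so LCL = 0)

0.0000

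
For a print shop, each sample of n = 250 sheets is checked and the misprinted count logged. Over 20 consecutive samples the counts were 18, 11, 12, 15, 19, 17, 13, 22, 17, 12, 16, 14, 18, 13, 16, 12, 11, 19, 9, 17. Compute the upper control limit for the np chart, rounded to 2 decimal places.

26.33

p̄ = Σdᵢ / (k·n) = 301 / (20 × 250) = 0.06020
UCL = np̄ + 3·√(np̄(1−p̄)) = 15.0500 + 3 × √(15.0500×0.93980) = 15.0500 + 3 × 3.7608 = 26.3325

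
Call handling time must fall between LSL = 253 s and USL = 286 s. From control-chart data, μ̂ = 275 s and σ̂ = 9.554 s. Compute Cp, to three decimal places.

Cp = (USL − LSL) / (6σ̂) = (286 − 253) / (6 × 9.554) = 33.0000 / 57.3240 = 0.5757

0.576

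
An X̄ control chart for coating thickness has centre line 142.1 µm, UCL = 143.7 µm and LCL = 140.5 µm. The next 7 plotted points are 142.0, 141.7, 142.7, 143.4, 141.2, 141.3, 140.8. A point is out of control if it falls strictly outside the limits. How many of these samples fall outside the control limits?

0

All 7 points lie within [140.5, 143.7].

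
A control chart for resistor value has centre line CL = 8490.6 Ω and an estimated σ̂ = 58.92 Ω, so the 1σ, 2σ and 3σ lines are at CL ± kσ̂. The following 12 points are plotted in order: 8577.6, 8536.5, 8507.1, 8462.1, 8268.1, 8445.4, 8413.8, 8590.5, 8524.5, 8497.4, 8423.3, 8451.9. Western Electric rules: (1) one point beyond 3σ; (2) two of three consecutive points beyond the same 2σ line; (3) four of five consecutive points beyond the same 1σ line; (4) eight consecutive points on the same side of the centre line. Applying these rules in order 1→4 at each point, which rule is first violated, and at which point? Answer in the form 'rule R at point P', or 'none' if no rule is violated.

Zone of each point (C = within 1σ̂, B = 1σ̂–2σ̂, A = 2σ̂–3σ̂, * = beyond 3σ̂; sign = side of CL): 1:+B, 2:+C, 3:+C, 4:-C, 5:-*, 6:-C, 7:-B, 8:+B, 9:+C, 10:+C, 11:-B, 12:-C
Rule 1 (one point beyond the 3σ limits) is satisfied at point 5.

rule 1 at point 5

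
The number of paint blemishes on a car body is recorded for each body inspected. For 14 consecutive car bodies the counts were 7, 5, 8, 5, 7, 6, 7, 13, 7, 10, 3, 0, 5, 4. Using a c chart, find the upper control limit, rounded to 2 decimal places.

13.69

c̄ = (7 + 5 + 8 + 5 + 7 + 6 + 7 + 13 + 7 + 10 + 3 + 0 + 5 + 4) / 14 = 87 / 14 = 6.2143
UCL = c̄ + 3√c̄ = 6.2143 + 3 × √6.2143 = 6.2143 + 3 × 2.4928 = 13.6928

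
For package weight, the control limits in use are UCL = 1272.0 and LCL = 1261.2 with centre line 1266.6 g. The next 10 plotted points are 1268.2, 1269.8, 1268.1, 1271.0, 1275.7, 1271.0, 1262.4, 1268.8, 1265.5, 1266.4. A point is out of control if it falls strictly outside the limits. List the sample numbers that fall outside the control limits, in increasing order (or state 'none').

5

Compare each point to [1261.2, 1272.0]: sample 5 = 1275.7 > UCL.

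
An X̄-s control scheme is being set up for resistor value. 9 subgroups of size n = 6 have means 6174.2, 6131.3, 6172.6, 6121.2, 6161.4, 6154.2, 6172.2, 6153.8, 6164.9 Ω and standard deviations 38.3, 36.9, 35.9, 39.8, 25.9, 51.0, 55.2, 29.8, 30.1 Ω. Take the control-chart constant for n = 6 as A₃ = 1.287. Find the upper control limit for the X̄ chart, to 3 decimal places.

X̄̄ = (6174.2 + 6131.3 + 6172.6 + 6121.2 + 6161.4 + 6154.2 + 6172.2 + 6153.8 + 6164.9) / 9 = 6156.2000
s̄ = (38.3 + 36.9 + 35.9 + 39.8 + 25.9 + 51.0 + 55.2 + 29.8 + 30.1) / 9 = 38.1000
UCL = X̄̄ + A₃·s̄ = 6156.2000 + 1.287 × 38.1000 = 6205.2347

6205.235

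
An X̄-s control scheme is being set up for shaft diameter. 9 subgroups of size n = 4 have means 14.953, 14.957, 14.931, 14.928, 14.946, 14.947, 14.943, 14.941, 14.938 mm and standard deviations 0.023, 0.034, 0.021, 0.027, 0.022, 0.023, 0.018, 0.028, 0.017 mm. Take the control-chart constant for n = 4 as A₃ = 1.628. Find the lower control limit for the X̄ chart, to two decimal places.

X̄̄ = (14.953 + 14.957 + 14.931 + 14.928 + 14.946 + 14.947 + 14.943 + 14.941 + 14.938) / 9 = 14.9427
s̄ = (0.023 + 0.034 + 0.021 + 0.027 + 0.022 + 0.023 + 0.018 + 0.028 + 0.017) / 9 = 0.0237
LCL = X̄̄ − A₃·s̄ = 14.9427 − 1.628 × 0.0237 = 14.9041

14.90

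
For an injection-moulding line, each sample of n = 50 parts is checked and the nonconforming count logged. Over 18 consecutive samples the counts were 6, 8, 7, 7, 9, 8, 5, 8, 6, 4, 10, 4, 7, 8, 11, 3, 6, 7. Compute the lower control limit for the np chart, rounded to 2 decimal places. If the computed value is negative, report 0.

0.00

p̄ = Σdᵢ / (k·n) = 124 / (18 × 50) = 0.13778
LCL = np̄ − 3·√(np̄(1−p̄)) = 6.8889 − 3 × 2.4372 = -0.4226 → 0 (negative, so LCL = 0)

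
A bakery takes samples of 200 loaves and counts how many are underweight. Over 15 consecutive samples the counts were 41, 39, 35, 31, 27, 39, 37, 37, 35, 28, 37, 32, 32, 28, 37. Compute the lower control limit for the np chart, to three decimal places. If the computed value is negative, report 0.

18.335

p̄ = Σdᵢ / (k·n) = 515 / (15 × 200) = 0.17167
LCL = np̄ − 3·√(np̄(1−p̄)) = 34.3333 − 3 × 5.3329 = 18.3347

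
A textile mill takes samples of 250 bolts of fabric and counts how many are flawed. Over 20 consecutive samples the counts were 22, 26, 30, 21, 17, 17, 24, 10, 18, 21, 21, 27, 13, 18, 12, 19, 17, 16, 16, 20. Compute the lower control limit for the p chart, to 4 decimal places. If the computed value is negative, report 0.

0.0264

p̄ = Σdᵢ / (k·n) = 385 / (20 × 250) = 0.07700
LCL = p̄ − 3·√(p̄(1−p̄)/n) = 0.07700 − 3 × 0.01686 = 0.02642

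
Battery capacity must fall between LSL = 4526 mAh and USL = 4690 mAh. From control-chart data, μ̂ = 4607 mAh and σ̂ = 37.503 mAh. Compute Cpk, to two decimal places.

0.72

Cpu = (USL − μ̂) / (3σ̂) = (4690 − 4607) / (3 × 37.503) = 0.7377; Cpl = (μ̂ − LSL) / (3σ̂) = (4607 − 4526) / (3 × 37.503) = 0.7199; Cpk = min(Cpu, Cpl) = 0.7199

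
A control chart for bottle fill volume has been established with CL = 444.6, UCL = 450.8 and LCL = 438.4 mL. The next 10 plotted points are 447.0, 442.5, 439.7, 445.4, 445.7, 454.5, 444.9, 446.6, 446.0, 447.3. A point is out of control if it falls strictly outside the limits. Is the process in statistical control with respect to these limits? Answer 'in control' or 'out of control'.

out of control

Compare each point to [438.4, 450.8]: sample 6 = 454.5 > UCL.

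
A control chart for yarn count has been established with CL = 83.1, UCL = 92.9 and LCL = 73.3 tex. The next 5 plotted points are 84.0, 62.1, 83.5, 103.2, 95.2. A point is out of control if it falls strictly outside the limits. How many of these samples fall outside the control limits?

3

Compare each point to [73.3, 92.9]: sample 2 = 62.1 < LCL; sample 4 = 103.2 > UCL; sample 5 = 95.2 > UCL.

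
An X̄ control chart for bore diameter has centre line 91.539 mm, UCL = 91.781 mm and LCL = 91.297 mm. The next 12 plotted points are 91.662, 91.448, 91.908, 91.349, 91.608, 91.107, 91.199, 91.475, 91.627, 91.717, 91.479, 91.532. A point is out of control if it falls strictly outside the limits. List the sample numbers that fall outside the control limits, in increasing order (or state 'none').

3, 6, 7

Compare each point to [91.297, 91.781]: sample 3 = 91.908 > UCL; sample 6 = 91.107 < LCL; sample 7 = 91.199 < LCL.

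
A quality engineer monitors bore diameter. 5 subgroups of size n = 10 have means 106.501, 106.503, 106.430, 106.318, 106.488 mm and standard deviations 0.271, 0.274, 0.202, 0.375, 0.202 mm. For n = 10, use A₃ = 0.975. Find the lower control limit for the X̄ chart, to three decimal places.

X̄̄ = (106.501 + 106.503 + 106.430 + 106.318 + 106.488) / 5 = 106.4480
s̄ = (0.271 + 0.274 + 0.202 + 0.375 + 0.202) / 5 = 0.2648
LCL = X̄̄ − A₃·s̄ = 106.4480 − 0.975 × 0.2648 = 106.1898

106.190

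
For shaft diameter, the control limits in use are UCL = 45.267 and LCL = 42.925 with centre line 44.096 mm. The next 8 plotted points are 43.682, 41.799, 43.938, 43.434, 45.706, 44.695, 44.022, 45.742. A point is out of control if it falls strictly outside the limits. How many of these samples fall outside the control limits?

Compare each point to [42.925, 45.267]: sample 2 = 41.799 < LCL; sample 5 = 45.706 > UCL; sample 8 = 45.742 > UCL.

3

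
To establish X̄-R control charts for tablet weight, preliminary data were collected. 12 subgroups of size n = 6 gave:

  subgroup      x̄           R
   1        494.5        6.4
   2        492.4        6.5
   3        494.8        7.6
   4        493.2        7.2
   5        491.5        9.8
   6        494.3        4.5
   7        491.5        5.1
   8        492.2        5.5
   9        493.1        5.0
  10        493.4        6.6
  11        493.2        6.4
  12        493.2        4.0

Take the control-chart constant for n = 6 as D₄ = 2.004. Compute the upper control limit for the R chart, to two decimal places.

12.46

R̄ = (6.4 + 6.5 + 7.6 + 7.2 + 9.8 + 4.5 + 5.1 + 5.5 + 5.0 + 6.6 + 6.4 + 4.0) / 12 = 74.6000 / 12 = 6.2167
UCL_R = D₄·R̄ = 2.004 × 6.2167 = 12.4582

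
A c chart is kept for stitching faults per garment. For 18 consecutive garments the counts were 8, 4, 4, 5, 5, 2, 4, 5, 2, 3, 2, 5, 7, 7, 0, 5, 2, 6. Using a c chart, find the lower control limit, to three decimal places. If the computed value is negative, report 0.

0.000

c̄ = (8 + 4 + 4 + 5 + 5 + 2 + 4 + 5 + 2 + 3 + 2 + 5 + 7 + 7 + 0 + 5 + 2 + 6) / 18 = 76 / 18 = 4.2222
LCL = c̄ − 3√c̄ = 4.2222 − 3 × 2.0548 = -1.9422 → 0 (cannot be negative)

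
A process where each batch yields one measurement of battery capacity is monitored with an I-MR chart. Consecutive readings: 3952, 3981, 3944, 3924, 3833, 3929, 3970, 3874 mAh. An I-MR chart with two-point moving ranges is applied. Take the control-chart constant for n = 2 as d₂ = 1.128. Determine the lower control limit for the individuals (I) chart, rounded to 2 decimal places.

3770.10

X̄ = (3952 + 3981 + 3944 + 3924 + 3833 + 3929 + 3970 + 3874) / 8 = 3925.8750
Moving ranges: 29, 37, 20, 91, 96, 41, 96; M̄R̄ = 410.0000 / 7 = 58.5714
LCL = X̄ − 3·M̄R̄/d₂ = 3925.8750 − 3 × 58.5714 / 1.128 = 3770.0999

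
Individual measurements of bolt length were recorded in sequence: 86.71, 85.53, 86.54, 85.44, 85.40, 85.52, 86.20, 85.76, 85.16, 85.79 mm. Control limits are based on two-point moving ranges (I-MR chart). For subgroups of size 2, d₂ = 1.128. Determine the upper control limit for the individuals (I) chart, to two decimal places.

X̄ = (86.71 + 85.53 + 86.54 + 85.44 + 85.40 + 85.52 + 86.20 + 85.76 + 85.16 + 85.79) / 10 = 85.8050
Moving ranges: 1.18, 1.01, 1.10, 0.04, 0.12, 0.68, 0.44, 0.60, 0.63; M̄R̄ = 5.8000 / 9 = 0.6444
UCL = X̄ + 3·M̄R̄/d₂ = 85.8050 + 3 × 0.6444 / 1.128 = 87.5189

87.52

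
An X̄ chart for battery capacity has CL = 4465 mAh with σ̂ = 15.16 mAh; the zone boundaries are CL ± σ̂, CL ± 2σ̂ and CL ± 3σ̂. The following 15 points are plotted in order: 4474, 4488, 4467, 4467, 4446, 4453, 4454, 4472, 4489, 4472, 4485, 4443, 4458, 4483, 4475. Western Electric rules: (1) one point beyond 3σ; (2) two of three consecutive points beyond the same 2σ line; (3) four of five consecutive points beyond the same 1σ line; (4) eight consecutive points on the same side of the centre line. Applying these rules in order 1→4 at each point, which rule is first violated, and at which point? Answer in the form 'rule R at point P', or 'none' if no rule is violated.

none

Zone of each point (C = within 1σ̂, B = 1σ̂–2σ̂, A = 2σ̂–3σ̂, * = beyond 3σ̂; sign = side of CL): 1:+C, 2:+B, 3:+C, 4:+C, 5:-B, 6:-C, 7:-C, 8:+C, 9:+B, 10:+C, 11:+B, 12:-B, 13:-C, 14:+B, 15:+C
No rule fires across all 15 points.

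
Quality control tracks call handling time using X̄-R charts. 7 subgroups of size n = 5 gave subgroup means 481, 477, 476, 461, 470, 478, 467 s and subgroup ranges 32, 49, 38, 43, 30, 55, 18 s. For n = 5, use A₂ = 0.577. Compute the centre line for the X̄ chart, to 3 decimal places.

X̄̄ = (481 + 477 + 476 + 461 + 470 + 478 + 467) / 7 = 3310.0000 / 7 = 472.8571
CL = X̄̄ = 472.8571

472.857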